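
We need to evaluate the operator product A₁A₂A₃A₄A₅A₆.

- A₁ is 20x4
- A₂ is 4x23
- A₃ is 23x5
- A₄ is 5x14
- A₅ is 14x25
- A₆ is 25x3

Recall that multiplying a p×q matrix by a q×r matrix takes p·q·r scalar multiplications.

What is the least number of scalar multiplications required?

Adjacent pairs: A₁A₂ = 20·4·23 = 1840; A₂A₃ = 4·23·5 = 460; A₃A₄ = 23·5·14 = 1610; A₄A₅ = 5·14·25 = 1750; A₅A₆ = 14·25·3 = 1050.
Length 3: A₁..A₃: k=1: 0+460+20·4·5=860; k=2: 1840+0+20·23·5=4140 → min 860 | A₂..A₄: k=2: 0+1610+4·23·14=2898; k=3: 460+0+4·5·14=740 → min 740 | A₃..A₅: k=3: 0+1750+23·5·25=4625; k=4: 1610+0+23·14·25=9660 → min 4625 | A₄..A₆: k=4: 0+1050+5·14·3=1260; k=5: 1750+0+5·25·3=2125 → min 1260.
Length 4: A₁..A₄: k=1: 0+740+20·4·14=1860; k=2: 1840+1610+20·23·14=9890; k=3: 860+0+20·5·14=2260 → min 1860 | A₂..A₅: k=2: 0+4625+4·23·25=6925; k=3: 460+1750+4·5·25=2710; k=4: 740+0+4·14·25=2140 → min 2140 | A₃..A₆: k=3: 0+1260+23·5·3=1605; k=4: 1610+1050+23·14·3=3626; k=5: 4625+0+23·25·3=6350 → min 1605.
Length 5: A₁..A₅: k=1: 0+2140+20·4·25=4140; k=2: 1840+4625+20·23·25=17965; k=3: 860+1750+20·5·25=5110; k=4: 1860+0+20·14·25=8860 → min 4140 | A₂..A₆: k=2: 0+1605+4·23·3=1881; k=3: 460+1260+4·5·3=1780; k=4: 740+1050+4·14·3=1958; k=5: 2140+0+4·25·3=2440 → min 1780.
Length 6: A₁..A₆: k=1: 0+1780+20·4·3=2020; k=2: 1840+1605+20·23·3=4825; k=3: 860+1260+20·5·3=2420; k=4: 1860+1050+20·14·3=3750; k=5: 4140+0+20·25·3=5640 → min 2020.
Optimal order: (A₁((A₂A₃)(A₄(A₅A₆)))) with cost 2020.

2020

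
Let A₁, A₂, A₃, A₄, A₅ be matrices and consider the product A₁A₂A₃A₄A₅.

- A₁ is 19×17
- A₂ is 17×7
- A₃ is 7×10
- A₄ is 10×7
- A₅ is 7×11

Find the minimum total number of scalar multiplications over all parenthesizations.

4753

Adjacent pairs: A₁A₂ = 19·17·7 = 2261; A₂A₃ = 17·7·10 = 1190; A₃A₄ = 7·10·7 = 490; A₄A₅ = 10·7·11 = 770.
Length 3: A₁..A₃: k=1: 0+1190+19·17·10=4420; k=2: 2261+0+19·7·10=3591 → min 3591 | A₂..A₄: k=2: 0+490+17·7·7=1323; k=3: 1190+0+17·10·7=2380 → min 1323 | A₃..A₅: k=3: 0+770+7·10·11=1540; k=4: 490+0+7·7·11=1029 → min 1029.
Length 4: A₁..A₄: k=1: 0+1323+19·17·7=3584; k=2: 2261+490+19·7·7=3682; k=3: 3591+0+19·10·7=4921 → min 3584 | A₂..A₅: k=2: 0+1029+17·7·11=2338; k=3: 1190+770+17·10·11=3830; k=4: 1323+0+17·7·11=2632 → min 2338.
Length 5: A₁..A₅: k=1: 0+2338+19·17·11=5891; k=2: 2261+1029+19·7·11=4753; k=3: 3591+770+19·10·11=6451; k=4: 3584+0+19·7·11=5047 → min 4753.
Optimal order: ((A₁A₂)((A₃A₄)A₅)) with cost 4753.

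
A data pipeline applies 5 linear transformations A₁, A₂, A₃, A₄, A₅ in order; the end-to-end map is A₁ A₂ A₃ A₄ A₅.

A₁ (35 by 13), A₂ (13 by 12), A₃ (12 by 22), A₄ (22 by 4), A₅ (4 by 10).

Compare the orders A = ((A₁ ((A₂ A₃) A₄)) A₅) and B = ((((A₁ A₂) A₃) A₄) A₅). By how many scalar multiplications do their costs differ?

Order A = ((A₁ ((A₂ A₃) A₄)) A₅): (A₂ A₃): 13×12 by 12×22 → 13×22, cost 13·12·22 = 3432; ((A₂ A₃) A₄): 13×22 by 22×4 → 13×4, cost 13·22·4 = 1144; cumulative 4576; (A₁ ((A₂ A₃) A₄)): 35×13 by 13×4 → 35×4, cost 35·13·4 = 1820; cumulative 6396; ((A₁ ((A₂ A₃) A₄)) A₅): 35×4 by 4×10 → 35×10, cost 35·4·10 = 1400; cumulative 7796. Total 7796.
Order B = ((((A₁ A₂) A₃) A₄) A₅): (A₁ A₂): 35×13 by 13×12 → 35×12, cost 35·13·12 = 5460; ((A₁ A₂) A₃): 35×12 by 12×22 → 35×22, cost 35·12·22 = 9240; cumulative 14700; (((A₁ A₂) A₃) A₄): 35×22 by 22×4 → 35×4, cost 35·22·4 = 3080; cumulative 17780; ((((A₁ A₂) A₃) A₄) A₅): 35×4 by 4×10 → 35×10, cost 35·4·10 = 1400; cumulative 19180. Total 19180.
Difference: |7796 − 19180| = 11384.

11384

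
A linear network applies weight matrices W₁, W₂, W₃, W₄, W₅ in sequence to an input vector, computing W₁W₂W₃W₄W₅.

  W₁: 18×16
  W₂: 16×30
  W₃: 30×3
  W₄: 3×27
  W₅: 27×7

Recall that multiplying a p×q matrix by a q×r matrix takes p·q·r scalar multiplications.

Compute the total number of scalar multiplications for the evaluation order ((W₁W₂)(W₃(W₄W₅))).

(W₁W₂): 18×16 by 16×30 → 18×30, cost 18·16·30 = 8640
(W₄W₅): 3×27 by 27×7 → 3×7, cost 3·27·7 = 567
(W₃(W₄W₅)): 30×3 by 3×7 → 30×7, cost 30·3·7 = 630; cumulative 1197
((W₁W₂)(W₃(W₄W₅))): 18×30 by 30×7 → 18×7, cost 18·30·7 = 3780; cumulative 13617
Total: 13617 scalar multiplications.

13617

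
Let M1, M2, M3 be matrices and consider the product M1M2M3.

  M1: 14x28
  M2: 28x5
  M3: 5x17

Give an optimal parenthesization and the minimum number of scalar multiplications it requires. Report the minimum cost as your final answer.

3150

(M1(M2M3)): cost 9044.
((M1M2)M3): cost 3150.
Optimal: ((M1M2)M3) with cost 3150.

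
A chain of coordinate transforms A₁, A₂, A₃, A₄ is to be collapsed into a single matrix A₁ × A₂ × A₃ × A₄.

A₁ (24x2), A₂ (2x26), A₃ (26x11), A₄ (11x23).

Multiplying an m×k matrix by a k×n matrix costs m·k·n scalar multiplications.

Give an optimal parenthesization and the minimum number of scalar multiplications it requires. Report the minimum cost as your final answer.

Adjacent pairs: A₁A₂ = 24·2·26 = 1248; A₂A₃ = 2·26·11 = 572; A₃A₄ = 26·11·23 = 6578.
Length 3: A₁..A₃: k=1: 0+572+24·2·11=1100; k=2: 1248+0+24·26·11=8112 → min 1100 | A₂..A₄: k=2: 0+6578+2·26·23=7774; k=3: 572+0+2·11·23=1078 → min 1078.
Length 4: A₁..A₄: k=1: 0+1078+24·2·23=2182; k=2: 1248+6578+24·26·23=22178; k=3: 1100+0+24·11·23=7172 → min 2182.
Optimal parenthesization: (A₁ × ((A₂ × A₃) × A₄)) with cost 2182.

2182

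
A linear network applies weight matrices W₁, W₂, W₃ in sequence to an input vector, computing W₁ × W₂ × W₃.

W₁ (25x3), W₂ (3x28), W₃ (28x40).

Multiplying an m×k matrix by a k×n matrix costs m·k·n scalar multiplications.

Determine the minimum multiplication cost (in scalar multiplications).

6360

Order (W₁ × (W₂ × W₃)): (W₂ × W₃): 3×28 by 28×40 → 3×40, cost 3·28·40 = 3360; (W₁ × (W₂ × W₃)): 25×3 by 3×40 → 25×40, cost 25·3·40 = 3000; cumulative 6360. Total 6360.
Order ((W₁ × W₂) × W₃): (W₁ × W₂): 25×3 by 3×28 → 25×28, cost 25·3·28 = 2100; ((W₁ × W₂) × W₃): 25×28 by 28×40 → 25×40, cost 25·28·40 = 28000; cumulative 30100. Total 30100.
Minimum: 6360.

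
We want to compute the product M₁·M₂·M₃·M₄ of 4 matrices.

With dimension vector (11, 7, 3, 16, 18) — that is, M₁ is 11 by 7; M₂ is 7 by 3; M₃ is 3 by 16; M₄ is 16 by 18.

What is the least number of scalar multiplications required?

Adjacent pairs: M₁M₂ = 11·7·3 = 231; M₂M₃ = 7·3·16 = 336; M₃M₄ = 3·16·18 = 864.
Length 3: M₁..M₃: k=1: 0+336+11·7·16=1568; k=2: 231+0+11·3·16=759 → min 759 | M₂..M₄: k=2: 0+864+7·3·18=1242; k=3: 336+0+7·16·18=2352 → min 1242.
Length 4: M₁..M₄: k=1: 0+1242+11·7·18=2628; k=2: 231+864+11·3·18=1689; k=3: 759+0+11·16·18=3927 → min 1689.
Optimal order: ((M₁·M₂)·(M₃·M₄)) with cost 1689.

1689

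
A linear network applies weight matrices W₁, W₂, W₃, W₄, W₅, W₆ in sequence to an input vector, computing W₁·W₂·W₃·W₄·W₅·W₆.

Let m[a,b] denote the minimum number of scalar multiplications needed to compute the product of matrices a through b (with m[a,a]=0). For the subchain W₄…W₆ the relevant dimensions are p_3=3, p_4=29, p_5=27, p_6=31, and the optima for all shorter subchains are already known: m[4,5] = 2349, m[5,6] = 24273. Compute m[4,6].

4860

m[4,6] = min over k∈[4,5] of m[4,k]+m[k+1,6]+p_{3}·p_k·p_{6}.
k=4: 0 + 24273 + 3·29·31 = 26970; k=5: 2349 + 0 + 3·27·31 = 4860.
Minimum: 4860 at k=5.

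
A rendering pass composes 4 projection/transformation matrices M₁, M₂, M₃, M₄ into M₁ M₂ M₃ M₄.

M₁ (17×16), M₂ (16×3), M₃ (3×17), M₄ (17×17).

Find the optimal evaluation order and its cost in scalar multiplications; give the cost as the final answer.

2550

Adjacent pairs: M₁M₂ = 17·16·3 = 816; M₂M₃ = 16·3·17 = 816; M₃M₄ = 3·17·17 = 867.
Length 3: M₁..M₃: k=1: 0+816+17·16·17=5440; k=2: 816+0+17·3·17=1683 → min 1683 | M₂..M₄: k=2: 0+867+16·3·17=1683; k=3: 816+0+16·17·17=5440 → min 1683.
Length 4: M₁..M₄: k=1: 0+1683+17·16·17=6307; k=2: 816+867+17·3·17=2550; k=3: 1683+0+17·17·17=6596 → min 2550.
Optimal parenthesization: ((M₁ M₂) (M₃ M₄)) with cost 2550.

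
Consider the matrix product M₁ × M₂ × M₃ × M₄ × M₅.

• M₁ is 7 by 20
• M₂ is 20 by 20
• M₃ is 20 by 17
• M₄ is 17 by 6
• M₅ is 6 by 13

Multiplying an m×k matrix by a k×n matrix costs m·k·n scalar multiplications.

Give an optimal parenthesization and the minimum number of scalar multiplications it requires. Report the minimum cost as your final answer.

5826

Adjacent pairs: M₁M₂ = 7·20·20 = 2800; M₂M₃ = 20·20·17 = 6800; M₃M₄ = 20·17·6 = 2040; M₄M₅ = 17·6·13 = 1326.
Length 3: M₁..M₃: k=1: 0+6800+7·20·17=9180; k=2: 2800+0+7·20·17=5180 → min 5180 | M₂..M₄: k=2: 0+2040+20·20·6=4440; k=3: 6800+0+20·17·6=8840 → min 4440 | M₃..M₅: k=3: 0+1326+20·17·13=5746; k=4: 2040+0+20·6·13=3600 → min 3600.
Length 4: M₁..M₄: k=1: 0+4440+7·20·6=5280; k=2: 2800+2040+7·20·6=5680; k=3: 5180+0+7·17·6=5894 → min 5280 | M₂..M₅: k=2: 0+3600+20·20·13=8800; k=3: 6800+1326+20·17·13=12546; k=4: 4440+0+20·6·13=6000 → min 6000.
Length 5: M₁..M₅: k=1: 0+6000+7·20·13=7820; k=2: 2800+3600+7·20·13=8220; k=3: 5180+1326+7·17·13=8053; k=4: 5280+0+7·6·13=5826 → min 5826.
Optimal parenthesization: ((M₁ × (M₂ × (M₃ × M₄))) × M₅) with cost 5826.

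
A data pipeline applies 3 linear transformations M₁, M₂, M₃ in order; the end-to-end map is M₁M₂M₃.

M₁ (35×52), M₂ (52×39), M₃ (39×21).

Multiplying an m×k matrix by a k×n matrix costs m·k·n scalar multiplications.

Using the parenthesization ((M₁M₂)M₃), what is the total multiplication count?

(M₁M₂): 35×52 by 52×39 → 35×39, cost 35·52·39 = 70980
((M₁M₂)M₃): 35×39 by 39×21 → 35×21, cost 35·39·21 = 28665; cumulative 99645
Total: 99645 scalar multiplications.

99645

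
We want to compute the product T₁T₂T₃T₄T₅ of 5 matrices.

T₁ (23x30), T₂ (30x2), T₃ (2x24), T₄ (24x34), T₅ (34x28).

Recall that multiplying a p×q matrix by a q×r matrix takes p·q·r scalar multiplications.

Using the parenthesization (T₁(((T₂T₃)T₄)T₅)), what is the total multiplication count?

73800

(T₂T₃): 30×2 by 2×24 → 30×24, cost 30·2·24 = 1440
((T₂T₃)T₄): 30×24 by 24×34 → 30×34, cost 30·24·34 = 24480; cumulative 25920
(((T₂T₃)T₄)T₅): 30×34 by 34×28 → 30×28, cost 30·34·28 = 28560; cumulative 54480
(T₁(((T₂T₃)T₄)T₅)): 23×30 by 30×28 → 23×28, cost 23·30·28 = 19320; cumulative 73800
Total: 73800 scalar multiplications.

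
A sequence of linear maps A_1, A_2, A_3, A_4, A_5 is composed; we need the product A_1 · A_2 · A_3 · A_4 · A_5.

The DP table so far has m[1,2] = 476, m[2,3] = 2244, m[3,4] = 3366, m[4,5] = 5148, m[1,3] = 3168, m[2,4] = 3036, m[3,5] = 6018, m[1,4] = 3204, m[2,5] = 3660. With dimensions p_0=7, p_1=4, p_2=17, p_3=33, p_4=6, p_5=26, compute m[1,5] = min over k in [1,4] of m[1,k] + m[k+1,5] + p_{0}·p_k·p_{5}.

4296

m[1,5] = min over k∈[1,4] of m[1,k]+m[k+1,5]+p_{0}·p_k·p_{5}.
k=1: 0 + 3660 + 7·4·26 = 4388; k=2: 476 + 6018 + 7·17·26 = 9588; k=3: 3168 + 5148 + 7·33·26 = 14322; k=4: 3204 + 0 + 7·6·26 = 4296.
Minimum: 4296 at k=4.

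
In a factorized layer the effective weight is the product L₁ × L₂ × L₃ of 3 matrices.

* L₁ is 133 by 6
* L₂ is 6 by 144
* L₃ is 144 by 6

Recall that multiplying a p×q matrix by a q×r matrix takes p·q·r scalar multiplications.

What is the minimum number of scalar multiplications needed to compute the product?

Order (L₁ × (L₂ × L₃)): (L₂ × L₃): 6×144 by 144×6 → 6×6, cost 6·144·6 = 5184; (L₁ × (L₂ × L₃)): 133×6 by 6×6 → 133×6, cost 133·6·6 = 4788; cumulative 9972. Total 9972.
Order ((L₁ × L₂) × L₃): (L₁ × L₂): 133×6 by 6×144 → 133×144, cost 133·6·144 = 114912; ((L₁ × L₂) × L₃): 133×144 by 144×6 → 133×6, cost 133·144·6 = 114912; cumulative 229824. Total 229824.
Minimum: 9972.

9972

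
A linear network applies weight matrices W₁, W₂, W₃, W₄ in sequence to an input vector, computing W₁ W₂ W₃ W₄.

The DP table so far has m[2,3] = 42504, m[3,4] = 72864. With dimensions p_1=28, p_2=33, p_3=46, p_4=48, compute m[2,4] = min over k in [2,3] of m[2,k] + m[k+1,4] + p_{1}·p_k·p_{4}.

m[2,4] = min over k∈[2,3] of m[2,k]+m[k+1,4]+p_{1}·p_k·p_{4}.
k=2: 0 + 72864 + 28·33·48 = 117216; k=3: 42504 + 0 + 28·46·48 = 104328.
Minimum: 104328 at k=3.

104328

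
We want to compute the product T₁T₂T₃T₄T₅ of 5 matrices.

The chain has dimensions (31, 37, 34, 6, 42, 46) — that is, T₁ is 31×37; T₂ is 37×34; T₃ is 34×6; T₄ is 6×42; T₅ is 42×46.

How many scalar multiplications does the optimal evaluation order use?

Adjacent pairs: T₁T₂ = 31·37·34 = 38998; T₂T₃ = 37·34·6 = 7548; T₃T₄ = 34·6·42 = 8568; T₄T₅ = 6·42·46 = 11592.
Length 3: T₁..T₃: k=1: 0+7548+31·37·6=14430; k=2: 38998+0+31·34·6=45322 → min 14430 | T₂..T₄: k=2: 0+8568+37·34·42=61404; k=3: 7548+0+37·6·42=16872 → min 16872 | T₃..T₅: k=3: 0+11592+34·6·46=20976; k=4: 8568+0+34·42·46=74256 → min 20976.
Length 4: T₁..T₄: k=1: 0+16872+31·37·42=65046; k=2: 38998+8568+31·34·42=91834; k=3: 14430+0+31·6·42=22242 → min 22242 | T₂..T₅: k=2: 0+20976+37·34·46=78844; k=3: 7548+11592+37·6·46=29352; k=4: 16872+0+37·42·46=88356 → min 29352.
Length 5: T₁..T₅: k=1: 0+29352+31·37·46=82114; k=2: 38998+20976+31·34·46=108458; k=3: 14430+11592+31·6·46=34578; k=4: 22242+0+31·42·46=82134 → min 34578.
Optimal order: ((T₁(T₂T₃))(T₄T₅)) with cost 34578.

34578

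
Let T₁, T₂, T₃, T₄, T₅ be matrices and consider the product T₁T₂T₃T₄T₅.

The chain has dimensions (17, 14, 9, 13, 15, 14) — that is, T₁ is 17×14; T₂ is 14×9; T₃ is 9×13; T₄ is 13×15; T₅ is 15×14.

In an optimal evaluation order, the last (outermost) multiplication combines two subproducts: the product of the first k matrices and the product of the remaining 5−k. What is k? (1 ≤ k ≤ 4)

2

Adjacent pairs: T₁T₂ = 17·14·9 = 2142; T₂T₃ = 14·9·13 = 1638; T₃T₄ = 9·13·15 = 1755; T₄T₅ = 13·15·14 = 2730.
Length 3: T₁..T₃: k=1: 0+1638+17·14·13=4732; k=2: 2142+0+17·9·13=4131 → min 4131 | T₂..T₄: k=2: 0+1755+14·9·15=3645; k=3: 1638+0+14·13·15=4368 → min 3645 | T₃..T₅: k=3: 0+2730+9·13·14=4368; k=4: 1755+0+9·15·14=3645 → min 3645.
Length 4: T₁..T₄: k=1: 0+3645+17·14·15=7215; k=2: 2142+1755+17·9·15=6192; k=3: 4131+0+17·13·15=7446 → min 6192 | T₂..T₅: k=2: 0+3645+14·9·14=5409; k=3: 1638+2730+14·13·14=6916; k=4: 3645+0+14·15·14=6585 → min 5409.
Top-level splits: k=1: (T₁..T₁)·(T₂..T₅) → 0+5409+17·14·14 = 8741; k=2: (T₁..T₂)·(T₃..T₅) → 2142+3645+17·9·14 = 7929; k=3: (T₁..T₃)·(T₄..T₅) → 4131+2730+17·13·14 = 9955; k=4: (T₁..T₄)·(T₅..T₅) → 6192+0+17·15·14 = 9762.
Best split is after T₂, i.e. k = 2.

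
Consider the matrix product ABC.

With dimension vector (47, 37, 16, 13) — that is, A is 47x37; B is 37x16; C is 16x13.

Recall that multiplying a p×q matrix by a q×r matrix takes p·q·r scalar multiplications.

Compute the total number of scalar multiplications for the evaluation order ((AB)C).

(AB): 47×37 by 37×16 → 47×16, cost 47·37·16 = 27824
((AB)C): 47×16 by 16×13 → 47×13, cost 47·16·13 = 9776; cumulative 37600
Total: 37600 scalar multiplications.

37600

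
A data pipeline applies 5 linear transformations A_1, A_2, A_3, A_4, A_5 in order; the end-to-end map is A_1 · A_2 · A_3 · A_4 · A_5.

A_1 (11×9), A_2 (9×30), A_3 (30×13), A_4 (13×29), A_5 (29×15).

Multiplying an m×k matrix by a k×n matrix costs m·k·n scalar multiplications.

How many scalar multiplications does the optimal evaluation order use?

12303

Adjacent pairs: A_1A_2 = 11·9·30 = 2970; A_2A_3 = 9·30·13 = 3510; A_3A_4 = 30·13·29 = 11310; A_4A_5 = 13·29·15 = 5655.
Length 3: A_1..A_3: k=1: 0+3510+11·9·13=4797; k=2: 2970+0+11·30·13=7260 → min 4797 | A_2..A_4: k=2: 0+11310+9·30·29=19140; k=3: 3510+0+9·13·29=6903 → min 6903 | A_3..A_5: k=3: 0+5655+30·13·15=11505; k=4: 11310+0+30·29·15=24360 → min 11505.
Length 4: A_1..A_4: k=1: 0+6903+11·9·29=9774; k=2: 2970+11310+11·30·29=23850; k=3: 4797+0+11·13·29=8944 → min 8944 | A_2..A_5: k=2: 0+11505+9·30·15=15555; k=3: 3510+5655+9·13·15=10920; k=4: 6903+0+9·29·15=10818 → min 10818.
Length 5: A_1..A_5: k=1: 0+10818+11·9·15=12303; k=2: 2970+11505+11·30·15=19425; k=3: 4797+5655+11·13·15=12597; k=4: 8944+0+11·29·15=13729 → min 12303.
Optimal order: (A_1 · (((A_2 · A_3) · A_4) · A_5)) with cost 12303.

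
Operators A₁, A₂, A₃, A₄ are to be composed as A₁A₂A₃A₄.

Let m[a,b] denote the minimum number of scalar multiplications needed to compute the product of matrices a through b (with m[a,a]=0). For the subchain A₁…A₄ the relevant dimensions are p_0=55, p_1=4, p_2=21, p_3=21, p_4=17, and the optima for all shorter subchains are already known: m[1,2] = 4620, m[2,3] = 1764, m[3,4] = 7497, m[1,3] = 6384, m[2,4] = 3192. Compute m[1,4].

6932

m[1,4] = min over k∈[1,3] of m[1,k]+m[k+1,4]+p_{0}·p_k·p_{4}.
k=1: 0 + 3192 + 55·4·17 = 6932; k=2: 4620 + 7497 + 55·21·17 = 31752; k=3: 6384 + 0 + 55·21·17 = 26019.
Minimum: 6932 at k=1.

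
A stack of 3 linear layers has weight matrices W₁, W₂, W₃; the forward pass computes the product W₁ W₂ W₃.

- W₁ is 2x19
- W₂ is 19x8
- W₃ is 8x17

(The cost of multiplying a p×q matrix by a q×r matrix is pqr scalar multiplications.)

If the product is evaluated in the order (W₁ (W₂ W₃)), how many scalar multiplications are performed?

3230

(W₂ W₃): 19×8 by 8×17 → 19×17, cost 19·8·17 = 2584
(W₁ (W₂ W₃)): 2×19 by 19×17 → 2×17, cost 2·19·17 = 646; cumulative 3230
Total: 3230 scalar multiplications.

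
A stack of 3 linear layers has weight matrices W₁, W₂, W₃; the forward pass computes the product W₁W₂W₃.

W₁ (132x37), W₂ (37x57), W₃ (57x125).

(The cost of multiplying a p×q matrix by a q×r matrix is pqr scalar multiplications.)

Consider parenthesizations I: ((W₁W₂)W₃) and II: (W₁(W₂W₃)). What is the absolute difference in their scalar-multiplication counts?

344763

Order I = ((W₁W₂)W₃): (W₁W₂): 132×37 by 37×57 → 132×57, cost 132·37·57 = 278388; ((W₁W₂)W₃): 132×57 by 57×125 → 132×125, cost 132·57·125 = 940500; cumulative 1218888. Total 1218888.
Order II = (W₁(W₂W₃)): (W₂W₃): 37×57 by 57×125 → 37×125, cost 37·57·125 = 263625; (W₁(W₂W₃)): 132×37 by 37×125 → 132×125, cost 132·37·125 = 610500; cumulative 874125. Total 874125.
Difference: |1218888 − 874125| = 344763.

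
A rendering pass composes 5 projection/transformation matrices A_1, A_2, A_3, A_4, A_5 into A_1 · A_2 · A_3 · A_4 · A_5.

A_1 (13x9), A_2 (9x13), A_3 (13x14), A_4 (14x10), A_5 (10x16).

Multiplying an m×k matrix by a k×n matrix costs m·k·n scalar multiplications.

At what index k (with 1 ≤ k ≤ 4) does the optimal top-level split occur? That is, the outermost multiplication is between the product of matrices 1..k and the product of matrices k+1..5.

Adjacent pairs: A_1A_2 = 13·9·13 = 1521; A_2A_3 = 9·13·14 = 1638; A_3A_4 = 13·14·10 = 1820; A_4A_5 = 14·10·16 = 2240.
Length 3: A_1..A_3: k=1: 0+1638+13·9·14=3276; k=2: 1521+0+13·13·14=3887 → min 3276 | A_2..A_4: k=2: 0+1820+9·13·10=2990; k=3: 1638+0+9·14·10=2898 → min 2898 | A_3..A_5: k=3: 0+2240+13·14·16=5152; k=4: 1820+0+13·10·16=3900 → min 3900.
Length 4: A_1..A_4: k=1: 0+2898+13·9·10=4068; k=2: 1521+1820+13·13·10=5031; k=3: 3276+0+13·14·10=5096 → min 4068 | A_2..A_5: k=2: 0+3900+9·13·16=5772; k=3: 1638+2240+9·14·16=5894; k=4: 2898+0+9·10·16=4338 → min 4338.
Top-level splits: k=1: (A_1..A_1)·(A_2..A_5) → 0+4338+13·9·16 = 6210; k=2: (A_1..A_2)·(A_3..A_5) → 1521+3900+13·13·16 = 8125; k=3: (A_1..A_3)·(A_4..A_5) → 3276+2240+13·14·16 = 8428; k=4: (A_1..A_4)·(A_5..A_5) → 4068+0+13·10·16 = 6148.
Best split is after A_4, i.e. k = 4.

4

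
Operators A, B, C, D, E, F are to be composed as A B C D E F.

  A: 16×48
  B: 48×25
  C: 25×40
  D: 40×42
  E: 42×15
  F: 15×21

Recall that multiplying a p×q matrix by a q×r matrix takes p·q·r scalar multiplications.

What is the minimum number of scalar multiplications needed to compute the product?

70440

Adjacent pairs: AB = 16·48·25 = 19200; BC = 48·25·40 = 48000; CD = 25·40·42 = 42000; DE = 40·42·15 = 25200; EF = 42·15·21 = 13230.
Length 3: A..C: k=1: 0+48000+16·48·40=78720; k=2: 19200+0+16·25·40=35200 → min 35200 | B..D: k=2: 0+42000+48·25·42=92400; k=3: 48000+0+48·40·42=128640 → min 92400 | C..E: k=3: 0+25200+25·40·15=40200; k=4: 42000+0+25·42·15=57750 → min 40200 | D..F: k=4: 0+13230+40·42·21=48510; k=5: 25200+0+40·15·21=37800 → min 37800.
Length 4: A..D: k=1: 0+92400+16·48·42=124656; k=2: 19200+42000+16·25·42=78000; k=3: 35200+0+16·40·42=62080 → min 62080 | B..E: k=2: 0+40200+48·25·15=58200; k=3: 48000+25200+48·40·15=102000; k=4: 92400+0+48·42·15=122640 → min 58200 | C..F: k=3: 0+37800+25·40·21=58800; k=4: 42000+13230+25·42·21=77280; k=5: 40200+0+25·15·21=48075 → min 48075.
Length 5: A..E: k=1: 0+58200+16·48·15=69720; k=2: 19200+40200+16·25·15=65400; k=3: 35200+25200+16·40·15=70000; k=4: 62080+0+16·42·15=72160 → min 65400 | B..F: k=2: 0+48075+48·25·21=73275; k=3: 48000+37800+48·40·21=126120; k=4: 92400+13230+48·42·21=147966; k=5: 58200+0+48·15·21=73320 → min 73275.
Length 6: A..F: k=1: 0+73275+16·48·21=89403; k=2: 19200+48075+16·25·21=75675; k=3: 35200+37800+16·40·21=86440; k=4: 62080+13230+16·42·21=89422; k=5: 65400+0+16·15·21=70440 → min 70440.
Optimal order: (((A B) (C (D E))) F) with cost 70440.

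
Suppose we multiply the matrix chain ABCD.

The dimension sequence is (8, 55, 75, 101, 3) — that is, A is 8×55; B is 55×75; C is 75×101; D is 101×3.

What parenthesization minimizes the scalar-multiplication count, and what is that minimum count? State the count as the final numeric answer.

36420

Adjacent pairs: AB = 8·55·75 = 33000; BC = 55·75·101 = 416625; CD = 75·101·3 = 22725.
Length 3: A..C: k=1: 0+416625+8·55·101=461065; k=2: 33000+0+8·75·101=93600 → min 93600 | B..D: k=2: 0+22725+55·75·3=35100; k=3: 416625+0+55·101·3=433290 → min 35100.
Length 4: A..D: k=1: 0+35100+8·55·3=36420; k=2: 33000+22725+8·75·3=57525; k=3: 93600+0+8·101·3=96024 → min 36420.
Optimal parenthesization: (A(B(CD))) with cost 36420.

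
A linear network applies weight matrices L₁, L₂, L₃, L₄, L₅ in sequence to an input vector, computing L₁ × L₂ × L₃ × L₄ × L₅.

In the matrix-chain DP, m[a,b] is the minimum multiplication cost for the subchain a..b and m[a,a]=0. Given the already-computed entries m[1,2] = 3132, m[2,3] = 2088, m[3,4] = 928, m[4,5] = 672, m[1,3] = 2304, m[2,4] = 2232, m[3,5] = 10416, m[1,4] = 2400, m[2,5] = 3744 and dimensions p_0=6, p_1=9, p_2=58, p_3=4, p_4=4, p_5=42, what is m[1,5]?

m[1,5] = min over k∈[1,4] of m[1,k]+m[k+1,5]+p_{0}·p_k·p_{5}.
k=1: 0 + 3744 + 6·9·42 = 6012; k=2: 3132 + 10416 + 6·58·42 = 28164; k=3: 2304 + 672 + 6·4·42 = 3984; k=4: 2400 + 0 + 6·4·42 = 3408.
Minimum: 3408 at k=4.

3408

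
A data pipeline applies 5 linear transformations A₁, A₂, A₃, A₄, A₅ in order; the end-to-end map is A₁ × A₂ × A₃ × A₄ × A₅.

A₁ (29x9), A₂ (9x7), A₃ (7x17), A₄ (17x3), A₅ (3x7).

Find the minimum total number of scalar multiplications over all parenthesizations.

1938

Adjacent pairs: A₁A₂ = 29·9·7 = 1827; A₂A₃ = 9·7·17 = 1071; A₃A₄ = 7·17·3 = 357; A₄A₅ = 17·3·7 = 357.
Length 3: A₁..A₃: k=1: 0+1071+29·9·17=5508; k=2: 1827+0+29·7·17=5278 → min 5278 | A₂..A₄: k=2: 0+357+9·7·3=546; k=3: 1071+0+9·17·3=1530 → min 546 | A₃..A₅: k=3: 0+357+7·17·7=1190; k=4: 357+0+7·3·7=504 → min 504.
Length 4: A₁..A₄: k=1: 0+546+29·9·3=1329; k=2: 1827+357+29·7·3=2793; k=3: 5278+0+29·17·3=6757 → min 1329 | A₂..A₅: k=2: 0+504+9·7·7=945; k=3: 1071+357+9·17·7=2499; k=4: 546+0+9·3·7=735 → min 735.
Length 5: A₁..A₅: k=1: 0+735+29·9·7=2562; k=2: 1827+504+29·7·7=3752; k=3: 5278+357+29·17·7=9086; k=4: 1329+0+29·3·7=1938 → min 1938.
Optimal order: ((A₁ × (A₂ × (A₃ × A₄))) × A₅) with cost 1938.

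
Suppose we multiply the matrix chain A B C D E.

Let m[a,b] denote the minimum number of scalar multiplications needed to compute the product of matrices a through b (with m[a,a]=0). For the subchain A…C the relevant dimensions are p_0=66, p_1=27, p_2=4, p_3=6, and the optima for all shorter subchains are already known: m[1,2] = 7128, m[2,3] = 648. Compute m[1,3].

8712

m[1,3] = min over k∈[1,2] of m[1,k]+m[k+1,3]+p_{0}·p_k·p_{3}.
k=1: 0 + 648 + 66·27·6 = 11340; k=2: 7128 + 0 + 66·4·6 = 8712.
Minimum: 8712 at k=2.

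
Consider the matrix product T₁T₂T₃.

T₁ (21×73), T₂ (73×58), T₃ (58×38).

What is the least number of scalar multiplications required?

135198

Order (T₁(T₂T₃)): (T₂T₃): 73×58 by 58×38 → 73×38, cost 73·58·38 = 160892; (T₁(T₂T₃)): 21×73 by 73×38 → 21×38, cost 21·73·38 = 58254; cumulative 219146. Total 219146.
Order ((T₁T₂)T₃): (T₁T₂): 21×73 by 73×58 → 21×58, cost 21·73·58 = 88914; ((T₁T₂)T₃): 21×58 by 58×38 → 21×38, cost 21·58·38 = 46284; cumulative 135198. Total 135198.
Minimum: 135198.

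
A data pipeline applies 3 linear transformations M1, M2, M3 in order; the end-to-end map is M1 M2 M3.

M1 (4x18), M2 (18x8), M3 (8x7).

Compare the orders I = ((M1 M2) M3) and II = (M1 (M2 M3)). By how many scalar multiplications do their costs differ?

712

Order I = ((M1 M2) M3): (M1 M2): 4×18 by 18×8 → 4×8, cost 4·18·8 = 576; ((M1 M2) M3): 4×8 by 8×7 → 4×7, cost 4·8·7 = 224; cumulative 800. Total 800.
Order II = (M1 (M2 M3)): (M2 M3): 18×8 by 8×7 → 18×7, cost 18·8·7 = 1008; (M1 (M2 M3)): 4×18 by 18×7 → 4×7, cost 4·18·7 = 504; cumulative 1512. Total 1512.
Difference: |800 − 1512| = 712.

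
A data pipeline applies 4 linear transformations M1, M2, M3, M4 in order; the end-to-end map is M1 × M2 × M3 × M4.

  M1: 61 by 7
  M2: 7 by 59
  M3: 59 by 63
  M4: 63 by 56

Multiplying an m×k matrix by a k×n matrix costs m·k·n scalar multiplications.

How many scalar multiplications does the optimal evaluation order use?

74627

Adjacent pairs: M1M2 = 61·7·59 = 25193; M2M3 = 7·59·63 = 26019; M3M4 = 59·63·56 = 208152.
Length 3: M1..M3: k=1: 0+26019+61·7·63=52920; k=2: 25193+0+61·59·63=251930 → min 52920 | M2..M4: k=2: 0+208152+7·59·56=231280; k=3: 26019+0+7·63·56=50715 → min 50715.
Length 4: M1..M4: k=1: 0+50715+61·7·56=74627; k=2: 25193+208152+61·59·56=434889; k=3: 52920+0+61·63·56=268128 → min 74627.
Optimal order: (M1 × ((M2 × M3) × M4)) with cost 74627.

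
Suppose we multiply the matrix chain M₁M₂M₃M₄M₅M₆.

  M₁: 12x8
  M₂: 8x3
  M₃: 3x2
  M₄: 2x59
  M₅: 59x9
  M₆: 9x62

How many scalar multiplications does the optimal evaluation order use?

3906

Adjacent pairs: M₁M₂ = 12·8·3 = 288; M₂M₃ = 8·3·2 = 48; M₃M₄ = 3·2·59 = 354; M₄M₅ = 2·59·9 = 1062; M₅M₆ = 59·9·62 = 32922.
Length 3: M₁..M₃: k=1: 0+48+12·8·2=240; k=2: 288+0+12·3·2=360 → min 240 | M₂..M₄: k=2: 0+354+8·3·59=1770; k=3: 48+0+8·2·59=992 → min 992 | M₃..M₅: k=3: 0+1062+3·2·9=1116; k=4: 354+0+3·59·9=1947 → min 1116 | M₄..M₆: k=4: 0+32922+2·59·62=40238; k=5: 1062+0+2·9·62=2178 → min 2178.
Length 4: M₁..M₄: k=1: 0+992+12·8·59=6656; k=2: 288+354+12·3·59=2766; k=3: 240+0+12·2·59=1656 → min 1656 | M₂..M₅: k=2: 0+1116+8·3·9=1332; k=3: 48+1062+8·2·9=1254; k=4: 992+0+8·59·9=5240 → min 1254 | M₃..M₆: k=3: 0+2178+3·2·62=2550; k=4: 354+32922+3·59·62=44250; k=5: 1116+0+3·9·62=2790 → min 2550.
Length 5: M₁..M₅: k=1: 0+1254+12·8·9=2118; k=2: 288+1116+12·3·9=1728; k=3: 240+1062+12·2·9=1518; k=4: 1656+0+12·59·9=8028 → min 1518 | M₂..M₆: k=2: 0+2550+8·3·62=4038; k=3: 48+2178+8·2·62=3218; k=4: 992+32922+8·59·62=63178; k=5: 1254+0+8·9·62=5718 → min 3218.
Length 6: M₁..M₆: k=1: 0+3218+12·8·62=9170; k=2: 288+2550+12·3·62=5070; k=3: 240+2178+12·2·62=3906; k=4: 1656+32922+12·59·62=78474; k=5: 1518+0+12·9·62=8214 → min 3906.
Optimal order: ((M₁(M₂M₃))((M₄M₅)M₆)) with cost 3906.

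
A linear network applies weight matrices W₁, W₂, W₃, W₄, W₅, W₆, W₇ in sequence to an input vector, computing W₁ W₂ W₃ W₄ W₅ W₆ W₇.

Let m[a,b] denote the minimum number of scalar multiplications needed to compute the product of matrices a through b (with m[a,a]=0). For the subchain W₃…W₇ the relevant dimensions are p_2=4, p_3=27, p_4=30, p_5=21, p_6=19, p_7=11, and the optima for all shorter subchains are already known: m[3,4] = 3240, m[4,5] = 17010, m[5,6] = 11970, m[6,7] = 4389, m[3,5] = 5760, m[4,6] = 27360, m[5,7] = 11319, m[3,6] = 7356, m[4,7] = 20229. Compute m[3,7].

8192

m[3,7] = min over k∈[3,6] of m[3,k]+m[k+1,7]+p_{2}·p_k·p_{7}.
k=3: 0 + 20229 + 4·27·11 = 21417; k=4: 3240 + 11319 + 4·30·11 = 15879; k=5: 5760 + 4389 + 4·21·11 = 11073; k=6: 7356 + 0 + 4·19·11 = 8192.
Minimum: 8192 at k=6.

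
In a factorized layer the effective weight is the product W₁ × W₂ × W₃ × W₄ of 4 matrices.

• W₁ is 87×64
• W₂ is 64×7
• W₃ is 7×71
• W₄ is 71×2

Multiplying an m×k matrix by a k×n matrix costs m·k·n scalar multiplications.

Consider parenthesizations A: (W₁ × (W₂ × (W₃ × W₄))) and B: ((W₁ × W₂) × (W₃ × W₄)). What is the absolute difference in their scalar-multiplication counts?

Order A = (W₁ × (W₂ × (W₃ × W₄))): (W₃ × W₄): 7×71 by 71×2 → 7×2, cost 7·71·2 = 994; (W₂ × (W₃ × W₄)): 64×7 by 7×2 → 64×2, cost 64·7·2 = 896; cumulative 1890; (W₁ × (W₂ × (W₃ × W₄))): 87×64 by 64×2 → 87×2, cost 87·64·2 = 11136; cumulative 13026. Total 13026.
Order B = ((W₁ × W₂) × (W₃ × W₄)): (W₁ × W₂): 87×64 by 64×7 → 87×7, cost 87·64·7 = 38976; (W₃ × W₄): 7×71 by 71×2 → 7×2, cost 7·71·2 = 994; ((W₁ × W₂) × (W₃ × W₄)): 87×7 by 7×2 → 87×2, cost 87·7·2 = 1218; cumulative 41188. Total 41188.
Difference: |13026 − 41188| = 28162.

28162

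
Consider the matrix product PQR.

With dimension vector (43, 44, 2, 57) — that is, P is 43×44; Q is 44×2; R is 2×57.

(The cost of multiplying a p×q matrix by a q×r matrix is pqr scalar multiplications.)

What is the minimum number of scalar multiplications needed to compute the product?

8686

Order (P(QR)): (QR): 44×2 by 2×57 → 44×57, cost 44·2·57 = 5016; (P(QR)): 43×44 by 44×57 → 43×57, cost 43·44·57 = 107844; cumulative 112860. Total 112860.
Order ((PQ)R): (PQ): 43×44 by 44×2 → 43×2, cost 43·44·2 = 3784; ((PQ)R): 43×2 by 2×57 → 43×57, cost 43·2·57 = 4902; cumulative 8686. Total 8686.
Minimum: 8686.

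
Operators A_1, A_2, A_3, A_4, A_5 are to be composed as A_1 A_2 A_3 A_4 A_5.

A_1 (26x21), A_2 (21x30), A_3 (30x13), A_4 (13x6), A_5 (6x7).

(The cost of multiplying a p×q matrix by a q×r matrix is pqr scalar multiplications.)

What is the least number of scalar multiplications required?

Adjacent pairs: A_1A_2 = 26·21·30 = 16380; A_2A_3 = 21·30·13 = 8190; A_3A_4 = 30·13·6 = 2340; A_4A_5 = 13·6·7 = 546.
Length 3: A_1..A_3: k=1: 0+8190+26·21·13=15288; k=2: 16380+0+26·30·13=26520 → min 15288 | A_2..A_4: k=2: 0+2340+21·30·6=6120; k=3: 8190+0+21·13·6=9828 → min 6120 | A_3..A_5: k=3: 0+546+30·13·7=3276; k=4: 2340+0+30·6·7=3600 → min 3276.
Length 4: A_1..A_4: k=1: 0+6120+26·21·6=9396; k=2: 16380+2340+26·30·6=23400; k=3: 15288+0+26·13·6=17316 → min 9396 | A_2..A_5: k=2: 0+3276+21·30·7=7686; k=3: 8190+546+21·13·7=10647; k=4: 6120+0+21·6·7=7002 → min 7002.
Length 5: A_1..A_5: k=1: 0+7002+26·21·7=10824; k=2: 16380+3276+26·30·7=25116; k=3: 15288+546+26·13·7=18200; k=4: 9396+0+26·6·7=10488 → min 10488.
Optimal order: ((A_1 (A_2 (A_3 A_4))) A_5) with cost 10488.

10488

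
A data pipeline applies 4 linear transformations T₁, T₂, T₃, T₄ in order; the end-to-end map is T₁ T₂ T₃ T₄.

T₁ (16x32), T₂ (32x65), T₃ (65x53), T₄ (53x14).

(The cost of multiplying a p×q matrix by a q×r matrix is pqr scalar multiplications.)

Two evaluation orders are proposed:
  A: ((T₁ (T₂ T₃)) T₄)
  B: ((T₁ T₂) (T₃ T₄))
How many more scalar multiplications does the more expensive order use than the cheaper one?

53178

Order A = ((T₁ (T₂ T₃)) T₄): (T₂ T₃): 32×65 by 65×53 → 32×53, cost 32·65·53 = 110240; (T₁ (T₂ T₃)): 16×32 by 32×53 → 16×53, cost 16·32·53 = 27136; cumulative 137376; ((T₁ (T₂ T₃)) T₄): 16×53 by 53×14 → 16×14, cost 16·53·14 = 11872; cumulative 149248. Total 149248.
Order B = ((T₁ T₂) (T₃ T₄)): (T₁ T₂): 16×32 by 32×65 → 16×65, cost 16·32·65 = 33280; (T₃ T₄): 65×53 by 53×14 → 65×14, cost 65·53·14 = 48230; ((T₁ T₂) (T₃ T₄)): 16×65 by 65×14 → 16×14, cost 16·65·14 = 14560; cumulative 96070. Total 96070.
Difference: |149248 − 96070| = 53178.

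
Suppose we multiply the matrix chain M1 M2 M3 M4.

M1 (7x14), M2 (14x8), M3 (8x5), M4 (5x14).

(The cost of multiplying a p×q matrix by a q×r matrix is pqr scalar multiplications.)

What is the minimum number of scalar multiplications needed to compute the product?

Adjacent pairs: M1M2 = 7·14·8 = 784; M2M3 = 14·8·5 = 560; M3M4 = 8·5·14 = 560.
Length 3: M1..M3: k=1: 0+560+7·14·5=1050; k=2: 784+0+7·8·5=1064 → min 1050 | M2..M4: k=2: 0+560+14·8·14=2128; k=3: 560+0+14·5·14=1540 → min 1540.
Length 4: M1..M4: k=1: 0+1540+7·14·14=2912; k=2: 784+560+7·8·14=2128; k=3: 1050+0+7·5·14=1540 → min 1540.
Optimal order: ((M1 (M2 M3)) M4) with cost 1540.

1540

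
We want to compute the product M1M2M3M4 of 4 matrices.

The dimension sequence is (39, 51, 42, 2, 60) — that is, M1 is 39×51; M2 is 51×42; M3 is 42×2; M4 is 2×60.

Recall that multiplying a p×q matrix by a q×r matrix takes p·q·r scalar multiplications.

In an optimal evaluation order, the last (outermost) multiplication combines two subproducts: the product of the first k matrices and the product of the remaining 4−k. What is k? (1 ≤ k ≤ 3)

3

Adjacent pairs: M1M2 = 39·51·42 = 83538; M2M3 = 51·42·2 = 4284; M3M4 = 42·2·60 = 5040.
Length 3: M1..M3: k=1: 0+4284+39·51·2=8262; k=2: 83538+0+39·42·2=86814 → min 8262 | M2..M4: k=2: 0+5040+51·42·60=133560; k=3: 4284+0+51·2·60=10404 → min 10404.
Top-level splits: k=1: (M1..M1)·(M2..M4) → 0+10404+39·51·60 = 129744; k=2: (M1..M2)·(M3..M4) → 83538+5040+39·42·60 = 186858; k=3: (M1..M3)·(M4..M4) → 8262+0+39·2·60 = 12942.
Best split is after M3, i.e. k = 3.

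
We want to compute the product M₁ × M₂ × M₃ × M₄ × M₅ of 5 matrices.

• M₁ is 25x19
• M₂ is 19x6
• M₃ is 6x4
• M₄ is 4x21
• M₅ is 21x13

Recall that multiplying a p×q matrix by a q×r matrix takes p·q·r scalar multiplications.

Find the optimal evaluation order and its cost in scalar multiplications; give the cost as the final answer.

Adjacent pairs: M₁M₂ = 25·19·6 = 2850; M₂M₃ = 19·6·4 = 456; M₃M₄ = 6·4·21 = 504; M₄M₅ = 4·21·13 = 1092.
Length 3: M₁..M₃: k=1: 0+456+25·19·4=2356; k=2: 2850+0+25·6·4=3450 → min 2356 | M₂..M₄: k=2: 0+504+19·6·21=2898; k=3: 456+0+19·4·21=2052 → min 2052 | M₃..M₅: k=3: 0+1092+6·4·13=1404; k=4: 504+0+6·21·13=2142 → min 1404.
Length 4: M₁..M₄: k=1: 0+2052+25·19·21=12027; k=2: 2850+504+25·6·21=6504; k=3: 2356+0+25·4·21=4456 → min 4456 | M₂..M₅: k=2: 0+1404+19·6·13=2886; k=3: 456+1092+19·4·13=2536; k=4: 2052+0+19·21·13=7239 → min 2536.
Length 5: M₁..M₅: k=1: 0+2536+25·19·13=8711; k=2: 2850+1404+25·6·13=6204; k=3: 2356+1092+25·4·13=4748; k=4: 4456+0+25·21·13=11281 → min 4748.
Optimal parenthesization: ((M₁ × (M₂ × M₃)) × (M₄ × M₅)) with cost 4748.

4748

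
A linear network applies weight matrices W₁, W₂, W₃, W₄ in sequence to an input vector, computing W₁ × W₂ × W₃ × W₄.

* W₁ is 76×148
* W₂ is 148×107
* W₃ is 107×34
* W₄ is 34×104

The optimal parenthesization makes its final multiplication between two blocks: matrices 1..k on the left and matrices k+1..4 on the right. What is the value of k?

Adjacent pairs: W₁W₂ = 76·148·107 = 1203536; W₂W₃ = 148·107·34 = 538424; W₃W₄ = 107·34·104 = 378352.
Length 3: W₁..W₃: k=1: 0+538424+76·148·34=920856; k=2: 1203536+0+76·107·34=1480024 → min 920856 | W₂..W₄: k=2: 0+378352+148·107·104=2025296; k=3: 538424+0+148·34·104=1061752 → min 1061752.
Top-level splits: k=1: (W₁..W₁)·(W₂..W₄) → 0+1061752+76·148·104 = 2231544; k=2: (W₁..W₂)·(W₃..W₄) → 1203536+378352+76·107·104 = 2427616; k=3: (W₁..W₃)·(W₄..W₄) → 920856+0+76·34·104 = 1189592.
Best split is after W₃, i.e. k = 3.

3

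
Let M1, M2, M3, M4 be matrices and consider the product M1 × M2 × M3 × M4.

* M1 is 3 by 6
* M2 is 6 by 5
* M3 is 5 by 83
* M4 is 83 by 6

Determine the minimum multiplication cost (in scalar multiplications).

2670

Adjacent pairs: M1M2 = 3·6·5 = 90; M2M3 = 6·5·83 = 2490; M3M4 = 5·83·6 = 2490.
Length 3: M1..M3: k=1: 0+2490+3·6·83=3984; k=2: 90+0+3·5·83=1335 → min 1335 | M2..M4: k=2: 0+2490+6·5·6=2670; k=3: 2490+0+6·83·6=5478 → min 2670.
Length 4: M1..M4: k=1: 0+2670+3·6·6=2778; k=2: 90+2490+3·5·6=2670; k=3: 1335+0+3·83·6=2829 → min 2670.
Optimal order: ((M1 × M2) × (M3 × M4)) with cost 2670.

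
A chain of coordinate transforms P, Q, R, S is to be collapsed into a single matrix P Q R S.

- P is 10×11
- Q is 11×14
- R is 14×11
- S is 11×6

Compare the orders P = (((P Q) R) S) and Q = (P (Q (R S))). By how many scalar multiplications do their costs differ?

1232

Order P = (((P Q) R) S): (P Q): 10×11 by 11×14 → 10×14, cost 10·11·14 = 1540; ((P Q) R): 10×14 by 14×11 → 10×11, cost 10·14·11 = 1540; cumulative 3080; (((P Q) R) S): 10×11 by 11×6 → 10×6, cost 10·11·6 = 660; cumulative 3740. Total 3740.
Order Q = (P (Q (R S))): (R S): 14×11 by 11×6 → 14×6, cost 14·11·6 = 924; (Q (R S)): 11×14 by 14×6 → 11×6, cost 11·14·6 = 924; cumulative 1848; (P (Q (R S))): 10×11 by 11×6 → 10×6, cost 10·11·6 = 660; cumulative 2508. Total 2508.
Difference: |3740 − 2508| = 1232.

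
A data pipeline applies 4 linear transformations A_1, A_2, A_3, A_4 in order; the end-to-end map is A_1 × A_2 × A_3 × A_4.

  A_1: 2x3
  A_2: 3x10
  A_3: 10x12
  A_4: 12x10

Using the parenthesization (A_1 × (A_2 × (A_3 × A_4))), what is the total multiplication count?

1560

(A_3 × A_4): 10×12 by 12×10 → 10×10, cost 10·12·10 = 1200
(A_2 × (A_3 × A_4)): 3×10 by 10×10 → 3×10, cost 3·10·10 = 300; cumulative 1500
(A_1 × (A_2 × (A_3 × A_4))): 2×3 by 3×10 → 2×10, cost 2·3·10 = 60; cumulative 1560
Total: 1560 scalar multiplications.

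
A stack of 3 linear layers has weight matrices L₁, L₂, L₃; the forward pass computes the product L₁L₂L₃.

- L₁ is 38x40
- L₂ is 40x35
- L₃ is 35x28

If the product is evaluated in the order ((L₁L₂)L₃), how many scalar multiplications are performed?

90440

(L₁L₂): 38×40 by 40×35 → 38×35, cost 38·40·35 = 53200
((L₁L₂)L₃): 38×35 by 35×28 → 38×28, cost 38·35·28 = 37240; cumulative 90440
Total: 90440 scalar multiplications.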